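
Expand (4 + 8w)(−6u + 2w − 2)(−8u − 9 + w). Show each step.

192u^2 + 280u + 472uw + 64w − 152w^2 + 72 + 384u^2w − 176uw^2 + 16w^3

(4 + 8w)(−6u + 2w − 2)(−8u − 9 + w)
= (−24u + 8w − 8 − 48uw + 16w^2 − 16w)(−8u − 9 + w)    [distributive law]
= (−24u − 8w − 8 − 48uw + 16w^2)(−8u − 9 + w)    [combine like terms]
= 192u^2 + 216u − 24uw + 64uw + 72w − 8w^2 + 64u + 72 − 8w + 384u^2w + 432uw − 48uw^2 − 128uw^2 − 144w^2 + 16w^3    [distributive law]
= 192u^2 + 280u + 472uw + 64w − 152w^2 + 72 + 384u^2w − 176uw^2 + 16w^3    [combine like terms]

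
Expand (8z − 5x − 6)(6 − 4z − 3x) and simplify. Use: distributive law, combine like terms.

(8z − 5x − 6)(6 − 4z − 3x)
= 48z − 32z^2 − 24xz − 30x + 20xz + 15x^2 − 36 + 24z + 18x    [distributive law]
= 72z − 32z^2 − 4xz − 12x + 15x^2 − 36    [combine like terms]

72z − 32z^2 − 4xz − 12x + 15x^2 − 36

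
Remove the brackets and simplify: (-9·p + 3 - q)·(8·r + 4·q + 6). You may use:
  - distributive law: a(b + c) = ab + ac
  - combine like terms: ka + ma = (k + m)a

-72·p·r - 36·p·q - 54·p + 24·r + 6·q + 18 - 8·q·r - 4·q^2

(-9·p + 3 - q)·(8·r + 4·q + 6)
= -72·p·r - 36·p·q - 54·p + 24·r + 12·q + 18 - 8·q·r - 4·q^2 - 6·q    [distributive law]
= -72·p·r - 36·p·q - 54·p + 24·r + 6·q + 18 - 8·q·r - 4·q^2    [combine like terms]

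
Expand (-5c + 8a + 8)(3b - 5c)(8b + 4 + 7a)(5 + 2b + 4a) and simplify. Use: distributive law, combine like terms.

-1360b^2c - 240b^3c - 1330ab^2c - 2220bc - 4525abc - 2260a^2bc + 1200bc^2 + 400b^2c^2 + 1150abc^2 + 500c^2 + 1275ac^2 + 700a^2c^2 + 2256ab^2 + 384ab^3 + 1104a^2b^2 + 1704ab + 1896a^2b + 672a^3b - 2840ac - 3160a^2c - 1120a^3c + 1152b^2 + 384b^3 + 480b - 800c

(-5c + 8a + 8)(3b - 5c)(8b + 4 + 7a)(5 + 2b + 4a)
= (-15bc + 25c^2 + 24ab - 40ac + 24b - 40c)(8b + 4 + 7a)(5 + 2b + 4a)    [distributive law]
= (-120b^2c - 60bc - 105abc + 200bc^2 + 100c^2 + 175ac^2 + 192ab^2 + 96ab + 168a^2b - 320abc - 160ac - 280a^2c + 192b^2 + 96b + 168ab - 320bc - 160c - 280ac)(5 + 2b + 4a)    [distributive law]
= (-120b^2c - 380bc - 425abc + 200bc^2 + 100c^2 + 175ac^2 + 192ab^2 + 264ab + 168a^2b - 440ac - 280a^2c + 192b^2 + 96b - 160c)(5 + 2b + 4a)    [combine like terms]
= -600b^2c - 240b^3c - 480ab^2c - 1900bc - 760b^2c - 1520abc - 2125abc - 850ab^2c - 1700a^2bc + 1000bc^2 + 400b^2c^2 + 800abc^2 + 500c^2 + 200bc^2 + 400ac^2 + 875ac^2 + 350abc^2 + 700a^2c^2 + 960ab^2 + 384ab^3 + 768a^2b^2 + 1320ab + 528ab^2 + 1056a^2b + 840a^2b + 336a^2b^2 + 672a^3b - 2200ac - 880abc - 1760a^2c - 1400a^2c - 560a^2bc - 1120a^3c + 960b^2 + 384b^3 + 768ab^2 + 480b + 192b^2 + 384ab - 800c - 320bc - 640ac    [distributive law]
= -1360b^2c - 240b^3c - 1330ab^2c - 2220bc - 4525abc - 2260a^2bc + 1200bc^2 + 400b^2c^2 + 1150abc^2 + 500c^2 + 1275ac^2 + 700a^2c^2 + 2256ab^2 + 384ab^3 + 1104a^2b^2 + 1704ab + 1896a^2b + 672a^3b - 2840ac - 3160a^2c - 1120a^3c + 1152b^2 + 384b^3 + 480b - 800c    [combine like terms]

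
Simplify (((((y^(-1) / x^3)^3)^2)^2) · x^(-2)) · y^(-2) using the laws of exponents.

(((((y^(-1) / x^3)^3)^2)^2) · x^(-2)) · y^(-2)
= ((((y^(-1) / x^3)^3)^4) · x^(-2)) · y^(-2)    [power of a power]
= (((y^(-1) / x^3)^12) · x^(-2)) · y^(-2)    [power of a power]
= ((((y^(-1))^12) / ((x^3)^12)) · x^(-2)) · y^(-2)    [power of a quotient]
= ((y^(-12) / ((x^3)^12)) · x^(-2)) · y^(-2)    [power of a power]
= ((y^(-12) / x^36) · x^(-2)) · y^(-2)    [power of a power]
= x^(-38)y^(-14)    [quotient of powers; product of powers]

x^(-38)y^(-14)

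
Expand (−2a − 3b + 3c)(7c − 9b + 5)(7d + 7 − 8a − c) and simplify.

(−2a − 3b + 3c)(7c − 9b + 5)(7d + 7 − 8a − c)
= (−14ac + 18ab − 10a − 21bc + 27b^2 − 15b + 21c^2 − 27bc + 15c)(7d + 7 − 8a − c)    [distributive law]
= (−14ac + 18ab − 10a − 48bc + 27b^2 − 15b + 21c^2 + 15c)(7d + 7 − 8a − c)    [combine like terms]
= −98acd − 98ac + 112a^2c + 14ac^2 + 126abd + 126ab − 144a^2b − 18abc − 70ad − 70a + 80a^2 + 10ac − 336bcd − 336bc + 384abc + 48bc^2 + 189b^2d + 189b^2 − 216ab^2 − 27b^2c − 105bd − 105b + 120ab + 15bc + 147c^2d + 147c^2 − 168ac^2 − 21c^3 + 105cd + 105c − 120ac − 15c^2    [distributive law]
= −98acd − 208ac + 112a^2c − 154ac^2 + 126abd + 246ab − 144a^2b + 366abc − 70ad − 70a + 80a^2 − 336bcd − 321bc + 48bc^2 + 189b^2d + 189b^2 − 216ab^2 − 27b^2c − 105bd − 105b + 147c^2d + 132c^2 − 21c^3 + 105cd + 105c    [combine like terms]

−98acd − 208ac + 112a^2c − 154ac^2 + 126abd + 246ab − 144a^2b + 366abc − 70ad − 70a + 80a^2 − 336bcd − 321bc + 48bc^2 + 189b^2d + 189b^2 − 216ab^2 − 27b^2c − 105bd − 105b + 147c^2d + 132c^2 − 21c^3 + 105cd + 105c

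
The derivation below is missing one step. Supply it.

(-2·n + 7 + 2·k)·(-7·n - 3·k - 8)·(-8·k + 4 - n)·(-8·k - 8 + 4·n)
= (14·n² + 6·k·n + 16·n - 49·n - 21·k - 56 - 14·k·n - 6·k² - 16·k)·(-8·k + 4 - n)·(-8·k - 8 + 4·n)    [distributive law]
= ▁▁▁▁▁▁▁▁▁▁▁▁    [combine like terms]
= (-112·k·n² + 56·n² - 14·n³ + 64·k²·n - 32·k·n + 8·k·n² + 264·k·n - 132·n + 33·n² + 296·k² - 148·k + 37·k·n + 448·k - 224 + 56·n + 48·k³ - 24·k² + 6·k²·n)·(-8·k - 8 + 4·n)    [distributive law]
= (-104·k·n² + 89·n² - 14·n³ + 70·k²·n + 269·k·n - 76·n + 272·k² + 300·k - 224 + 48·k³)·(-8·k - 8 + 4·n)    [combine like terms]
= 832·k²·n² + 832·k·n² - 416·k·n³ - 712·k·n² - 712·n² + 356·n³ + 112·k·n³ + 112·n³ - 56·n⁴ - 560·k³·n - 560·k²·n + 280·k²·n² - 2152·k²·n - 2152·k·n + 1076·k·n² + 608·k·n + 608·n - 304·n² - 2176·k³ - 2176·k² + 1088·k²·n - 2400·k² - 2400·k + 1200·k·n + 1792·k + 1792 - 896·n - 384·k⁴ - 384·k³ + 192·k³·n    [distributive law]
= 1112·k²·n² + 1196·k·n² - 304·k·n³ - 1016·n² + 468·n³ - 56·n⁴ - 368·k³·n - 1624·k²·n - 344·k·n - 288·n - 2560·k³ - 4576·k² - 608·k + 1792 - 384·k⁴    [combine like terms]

By combine like terms:

(14·n² - 8·k·n - 33·n - 37·k - 56 - 6·k²)·(-8·k + 4 - n)·(-8·k - 8 + 4·n)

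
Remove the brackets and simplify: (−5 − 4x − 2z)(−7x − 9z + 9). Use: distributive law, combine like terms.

(−5 − 4x − 2z)(−7x − 9z + 9)
= 35x + 45z − 45 + 28x^2 + 36xz − 36x + 14xz + 18z^2 − 18z    [distributive law]
= −x + 27z − 45 + 28x^2 + 50xz + 18z^2    [combine like terms]

−x + 27z − 45 + 28x^2 + 50xz + 18z^2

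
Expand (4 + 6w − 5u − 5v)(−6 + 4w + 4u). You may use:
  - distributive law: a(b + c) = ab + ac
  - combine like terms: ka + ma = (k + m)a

−24 − 20w + 46u + 24w^2 + 4uw − 20u^2 + 30v − 20vw − 20uv

(4 + 6w − 5u − 5v)(−6 + 4w + 4u)
= −24 + 16w + 16u − 36w + 24w^2 + 24uw + 30u − 20uw − 20u^2 + 30v − 20vw − 20uv    [distributive law]
= −24 − 20w + 46u + 24w^2 + 4uw − 20u^2 + 30v − 20vw − 20uv    [combine like terms]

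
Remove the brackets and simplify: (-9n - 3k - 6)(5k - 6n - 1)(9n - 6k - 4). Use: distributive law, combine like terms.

-567kn^2 + 27k^2n - 405kn + 486n^3 + 189n^2 - 126n + 90k^3 + 222k^2 + 72k - 24

(-9n - 3k - 6)(5k - 6n - 1)(9n - 6k - 4)
= (-45kn + 54n^2 + 9n - 15k^2 + 18kn + 3k - 30k + 36n + 6)(9n - 6k - 4)    [distributive law]
= (-27kn + 54n^2 + 45n - 15k^2 - 27k + 6)(9n - 6k - 4)    [combine like terms]
= -243kn^2 + 162k^2n + 108kn + 486n^3 - 324kn^2 - 216n^2 + 405n^2 - 270kn - 180n - 135k^2n + 90k^3 + 60k^2 - 243kn + 162k^2 + 108k + 54n - 36k - 24    [distributive law]
= -567kn^2 + 27k^2n - 405kn + 486n^3 + 189n^2 - 126n + 90k^3 + 222k^2 + 72k - 24    [combine like terms]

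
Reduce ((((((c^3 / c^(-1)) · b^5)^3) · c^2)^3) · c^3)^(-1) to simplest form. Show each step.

((((((c^3 / c^(-1)) · b^5)^3) · c^2)^3) · c^3)^(-1)
= ((((((c^3 / c^(-1)) · b^5)^3) · c^2)^3)^(-1)) · ((c^3)^(-1))    [power of a product]
= (((((c^3 / c^(-1)) · b^5)^3) · c^2)^(-3)) · ((c^3)^(-1))    [power of a power]
= (((((c^3 / c^(-1)) · b^5)^3)^(-3)) · ((c^2)^(-3))) · ((c^3)^(-1))    [power of a product]
= ((((c^3 / c^(-1)) · b^5)^(-9)) · ((c^2)^(-3))) · ((c^3)^(-1))    [power of a power]
= ((((c^3 / c^(-1))^(-9)) · ((b^5)^(-9))) · ((c^2)^(-3))) · ((c^3)^(-1))    [power of a product]
= (((((c^3)^(-9)) / ((c^(-1))^(-9))) · ((b^5)^(-9))) · ((c^2)^(-3))) · ((c^3)^(-1))    [power of a quotient]
= (((c^(-27) / ((c^(-1))^(-9))) · ((b^5)^(-9))) · ((c^2)^(-3))) · ((c^3)^(-1))    [power of a power]
= (((c^(-27) / c^9) · ((b^5)^(-9))) · ((c^2)^(-3))) · ((c^3)^(-1))    [power of a power]
= ((c^(-36) · ((b^5)^(-9))) · ((c^2)^(-3))) · ((c^3)^(-1))    [quotient of powers]
= ((c^(-36) · b^(-45)) · ((c^2)^(-3))) · ((c^3)^(-1))    [power of a power]
= ((c^(-36) · b^(-45)) · c^(-6)) · ((c^3)^(-1))    [power of a power]
= ((c^(-36) · b^(-45)) · c^(-6)) · c^(-3)    [power of a power]
= b^(-45)c^(-45)    [product of powers]

b^(-45)c^(-45)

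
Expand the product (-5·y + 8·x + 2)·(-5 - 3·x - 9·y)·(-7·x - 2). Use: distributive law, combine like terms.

(-5·y + 8·x + 2)·(-5 - 3·x - 9·y)·(-7·x - 2)
= (25·y + 15·x·y + 45·y^2 - 40·x - 24·x^2 - 72·x·y - 10 - 6·x - 18·y)·(-7·x - 2)    [distributive law]
= (7·y - 57·x·y + 45·y^2 - 46·x - 24·x^2 - 10)·(-7·x - 2)    [combine like terms]
= -49·x·y - 14·y + 399·x^2·y + 114·x·y - 315·x·y^2 - 90·y^2 + 322·x^2 + 92·x + 168·x^3 + 48·x^2 + 70·x + 20    [distributive law]
= 65·x·y - 14·y + 399·x^2·y - 315·x·y^2 - 90·y^2 + 370·x^2 + 162·x + 168·x^3 + 20    [combine like terms]

65·x·y - 14·y + 399·x^2·y - 315·x·y^2 - 90·y^2 + 370·x^2 + 162·x + 168·x^3 + 20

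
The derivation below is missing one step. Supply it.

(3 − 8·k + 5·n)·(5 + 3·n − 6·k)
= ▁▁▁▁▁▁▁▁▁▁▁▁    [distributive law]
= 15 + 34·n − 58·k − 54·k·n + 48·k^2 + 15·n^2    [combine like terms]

After distributive law, the bracketed line is:

15 + 9·n − 18·k − 40·k − 24·k·n + 48·k^2 + 25·n + 15·n^2 − 30·k·n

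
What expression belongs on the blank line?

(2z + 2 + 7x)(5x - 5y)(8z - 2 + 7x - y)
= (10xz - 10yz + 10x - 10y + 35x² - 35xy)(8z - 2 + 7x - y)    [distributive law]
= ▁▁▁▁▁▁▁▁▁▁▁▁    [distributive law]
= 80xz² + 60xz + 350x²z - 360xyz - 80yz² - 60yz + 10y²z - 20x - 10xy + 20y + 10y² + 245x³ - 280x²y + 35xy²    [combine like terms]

Applying distributive law to the line above:

80xz² - 20xz + 70x²z - 10xyz - 80yz² + 20yz - 70xyz + 10y²z + 80xz - 20x + 70x² - 10xy - 80yz + 20y - 70xy + 10y² + 280x²z - 70x² + 245x³ - 35x²y - 280xyz + 70xy - 245x²y + 35xy²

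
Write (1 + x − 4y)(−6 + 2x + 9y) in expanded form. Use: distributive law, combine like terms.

(1 + x − 4y)(−6 + 2x + 9y)
= −6 + 2x + 9y − 6x + 2x^2 + 9xy + 24y − 8xy − 36y^2    [distributive law]
= −6 − 4x + 33y + 2x^2 + xy − 36y^2    [combine like terms]

−6 − 4x + 33y + 2x^2 + xy − 36y^2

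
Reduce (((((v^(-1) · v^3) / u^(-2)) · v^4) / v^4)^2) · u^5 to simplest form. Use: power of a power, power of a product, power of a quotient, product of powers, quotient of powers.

u^9v^4

(((((v^(-1) · v^3) / u^(-2)) · v^4) / v^4)^2) · u^5
= (((((v^(-1) · v^3) / u^(-2)) · v^4)^2) / ((v^4)^2)) · u^5    [power of a quotient]
= (((((v^(-1) · v^3) / u^(-2))^2) · ((v^4)^2)) / ((v^4)^2)) · u^5    [power of a product]
= (((((v^(-1) · v^3)^2) / ((u^(-2))^2)) · ((v^4)^2)) / ((v^4)^2)) · u^5    [power of a quotient]
= ((((((v^(-1))^2) · ((v^3)^2)) / ((u^(-2))^2)) · ((v^4)^2)) / ((v^4)^2)) · u^5    [power of a product]
= ((((v^(-2) · ((v^3)^2)) / ((u^(-2))^2)) · ((v^4)^2)) / ((v^4)^2)) · u^5    [power of a power]
= ((((v^(-2) · v^6) / ((u^(-2))^2)) · ((v^4)^2)) / ((v^4)^2)) · u^5    [power of a power]
= (((v^4 / ((u^(-2))^2)) · ((v^4)^2)) / ((v^4)^2)) · u^5    [product of powers]
= (((v^4 / u^(-4)) · ((v^4)^2)) / ((v^4)^2)) · u^5    [power of a power]
= (((v^4 / u^(-4)) · v^8) / ((v^4)^2)) · u^5    [power of a power]
= (((v^4 / u^(-4)) · v^8) / v^8) · u^5    [power of a power]
= u^9v^4    [quotient of powers; product of powers]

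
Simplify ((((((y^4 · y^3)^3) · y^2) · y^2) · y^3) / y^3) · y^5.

y^30

((((((y^4 · y^3)^3) · y^2) · y^2) · y^3) / y^3) · y^5
= (((((((y^4)^3) · ((y^3)^3)) · y^2) · y^2) · y^3) / y^3) · y^5    [power of a product]
= (((((y^12 · ((y^3)^3)) · y^2) · y^2) · y^3) / y^3) · y^5    [power of a power]
= (((((y^12 · y^9) · y^2) · y^2) · y^3) / y^3) · y^5    [power of a power]
= ((((y^21 · y^2) · y^2) · y^3) / y^3) · y^5    [product of powers]
= (((y^23 · y^2) · y^3) / y^3) · y^5    [product of powers]
= ((y^25 · y^3) / y^3) · y^5    [product of powers]
= (y^28 / y^3) · y^5    [product of powers]
= y^25 · y^5    [quotient of powers]
= y^30    [product of powers]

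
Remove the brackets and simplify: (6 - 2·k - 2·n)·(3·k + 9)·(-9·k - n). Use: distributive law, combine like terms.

-486·k - 54·n + 54·k^3 + 60·k^2·n + 6·k·n^2 + 162·k·n + 18·n^2

(6 - 2·k - 2·n)·(3·k + 9)·(-9·k - n)
= (18·k + 54 - 6·k^2 - 18·k - 6·k·n - 18·n)·(-9·k - n)    [distributive law]
= (54 - 6·k^2 - 6·k·n - 18·n)·(-9·k - n)    [combine like terms]
= -486·k - 54·n + 54·k^3 + 6·k^2·n + 54·k^2·n + 6·k·n^2 + 162·k·n + 18·n^2    [distributive law]
= -486·k - 54·n + 54·k^3 + 60·k^2·n + 6·k·n^2 + 162·k·n + 18·n^2    [combine like terms]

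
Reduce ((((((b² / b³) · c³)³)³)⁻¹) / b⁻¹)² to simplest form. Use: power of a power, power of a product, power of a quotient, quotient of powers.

b²⁰c⁻⁵⁴

((((((b² / b³) · c³)³)³)⁻¹) / b⁻¹)²
= ((((((b² / b³) · c³)³)³)⁻¹)²) / ((b⁻¹)²)    [power of a quotient]
= (((((b² / b³) · c³)³)³)⁻²) / ((b⁻¹)²)    [power of a power]
= ((((b² / b³) · c³)³)⁻⁶) / ((b⁻¹)²)    [power of a power]
= (((b² / b³) · c³)⁻¹⁸) / ((b⁻¹)²)    [power of a power]
= (((b² / b³)⁻¹⁸) · ((c³)⁻¹⁸)) / ((b⁻¹)²)    [power of a product]
= ((((b²)⁻¹⁸) / ((b³)⁻¹⁸)) · ((c³)⁻¹⁸)) / ((b⁻¹)²)    [power of a quotient]
= ((b⁻³⁶ / ((b³)⁻¹⁸)) · ((c³)⁻¹⁸)) / ((b⁻¹)²)    [power of a power]
= ((b⁻³⁶ / b⁻⁵⁴) · ((c³)⁻¹⁸)) / ((b⁻¹)²)    [power of a power]
= (b¹⁸ · ((c³)⁻¹⁸)) / ((b⁻¹)²)    [quotient of powers]
= (b¹⁸ · c⁻⁵⁴) / ((b⁻¹)²)    [power of a power]
= (b¹⁸ · c⁻⁵⁴) / b⁻²    [power of a power]
= b²⁰c⁻⁵⁴    [quotient of powers]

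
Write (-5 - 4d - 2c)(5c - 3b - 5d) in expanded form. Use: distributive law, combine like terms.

(-5 - 4d - 2c)(5c - 3b - 5d)
= -25c + 15b + 25d - 20cd + 12bd + 20d^2 - 10c^2 + 6bc + 10cd    [distributive law]
= -25c + 15b + 25d - 10cd + 12bd + 20d^2 - 10c^2 + 6bc    [combine like terms]

-25c + 15b + 25d - 10cd + 12bd + 20d^2 - 10c^2 + 6bc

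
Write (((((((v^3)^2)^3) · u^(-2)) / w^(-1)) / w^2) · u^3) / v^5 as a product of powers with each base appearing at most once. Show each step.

u·v^13·w^(-1)

(((((((v^3)^2)^3) · u^(-2)) / w^(-1)) / w^2) · u^3) / v^5
= ((((((v^3)^6) · u^(-2)) / w^(-1)) / w^2) · u^3) / v^5    [power of a power]
= ((((v^18 · u^(-2)) / w^(-1)) / w^2) · u^3) / v^5    [power of a power]
= u·v^13·w^(-1)    [quotient of powers; product of powers]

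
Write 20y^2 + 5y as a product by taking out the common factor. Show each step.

5y(4y + 1)

20y^2 + 5y
= 5(4y^2 + y)    [factor out 5]
= 5y(4y + 1)    [factor out y]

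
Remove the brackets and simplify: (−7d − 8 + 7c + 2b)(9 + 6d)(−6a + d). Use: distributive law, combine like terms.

666ad − 111d^2 + 252ad^2 − 42d^3 + 432a − 72d − 378ac + 63cd − 252acd + 42cd^2 − 108ab + 18bd − 72abd + 12bd^2

(−7d − 8 + 7c + 2b)(9 + 6d)(−6a + d)
= (−63d − 42d^2 − 72 − 48d + 63c + 42cd + 18b + 12bd)(−6a + d)    [distributive law]
= (−111d − 42d^2 − 72 + 63c + 42cd + 18b + 12bd)(−6a + d)    [combine like terms]
= 666ad − 111d^2 + 252ad^2 − 42d^3 + 432a − 72d − 378ac + 63cd − 252acd + 42cd^2 − 108ab + 18bd − 72abd + 12bd^2    [distributive law]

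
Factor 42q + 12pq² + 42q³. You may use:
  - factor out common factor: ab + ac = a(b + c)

6q(7 + 2pq + 7q²)

42q + 12pq² + 42q³
= 6(7q + 2pq² + 7q³)    [factor out 6]
= 6q(7 + 2pq + 7q²)    [factor out q]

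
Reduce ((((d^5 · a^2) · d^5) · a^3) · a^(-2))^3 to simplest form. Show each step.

a^9·d^30

((((d^5 · a^2) · d^5) · a^3) · a^(-2))^3
= ((((d^5 · a^2) · d^5) · a^3)^3) · ((a^(-2))^3)    [power of a product]
= ((((d^5 · a^2) · d^5)^3) · ((a^3)^3)) · ((a^(-2))^3)    [power of a product]
= ((((d^5 · a^2)^3) · ((d^5)^3)) · ((a^3)^3)) · ((a^(-2))^3)    [power of a product]
= (((((d^5)^3) · ((a^2)^3)) · ((d^5)^3)) · ((a^3)^3)) · ((a^(-2))^3)    [power of a product]
= (((d^15 · ((a^2)^3)) · ((d^5)^3)) · ((a^3)^3)) · ((a^(-2))^3)    [power of a power]
= (((d^15 · a^6) · ((d^5)^3)) · ((a^3)^3)) · ((a^(-2))^3)    [power of a power]
= (((d^15 · a^6) · d^15) · ((a^3)^3)) · ((a^(-2))^3)    [power of a power]
= (((d^15 · a^6) · d^15) · a^9) · ((a^(-2))^3)    [power of a power]
= (((d^15 · a^6) · d^15) · a^9) · a^(-6)    [power of a power]
= a^9·d^30    [product of powers]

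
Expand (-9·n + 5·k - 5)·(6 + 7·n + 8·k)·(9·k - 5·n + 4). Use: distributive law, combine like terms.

(-9·n + 5·k - 5)·(6 + 7·n + 8·k)·(9·k - 5·n + 4)
= (-54·n - 63·n^2 - 72·k·n + 30·k + 35·k·n + 40·k^2 - 30 - 35·n - 40·k)·(9·k - 5·n + 4)    [distributive law]
= (-89·n - 63·n^2 - 37·k·n - 10·k + 40·k^2 - 30)·(9·k - 5·n + 4)    [combine like terms]
= -801·k·n + 445·n^2 - 356·n - 567·k·n^2 + 315·n^3 - 252·n^2 - 333·k^2·n + 185·k·n^2 - 148·k·n - 90·k^2 + 50·k·n - 40·k + 360·k^3 - 200·k^2·n + 160·k^2 - 270·k + 150·n - 120    [distributive law]
= -899·k·n + 193·n^2 - 206·n - 382·k·n^2 + 315·n^3 - 533·k^2·n + 70·k^2 - 310·k + 360·k^3 - 120    [combine like terms]

-899·k·n + 193·n^2 - 206·n - 382·k·n^2 + 315·n^3 - 533·k^2·n + 70·k^2 - 310·k + 360·k^3 - 120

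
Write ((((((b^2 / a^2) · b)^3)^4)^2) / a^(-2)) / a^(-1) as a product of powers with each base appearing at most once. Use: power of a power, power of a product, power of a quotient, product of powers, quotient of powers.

((((((b^2 / a^2) · b)^3)^4)^2) / a^(-2)) / a^(-1)
= (((((b^2 / a^2) · b)^3)^8) / a^(-2)) / a^(-1)    [power of a power]
= ((((b^2 / a^2) · b)^24) / a^(-2)) / a^(-1)    [power of a power]
= ((((b^2 / a^2)^24) · (b^24)) / a^(-2)) / a^(-1)    [power of a product]
= (((((b^2)^24) / ((a^2)^24)) · (b^24)) / a^(-2)) / a^(-1)    [power of a quotient]
= (((b^48 / ((a^2)^24)) · (b^24)) / a^(-2)) / a^(-1)    [power of a power]
= (((b^48 / a^48) · (b^24)) / a^(-2)) / a^(-1)    [power of a power]
= a^(-45)b^72    [quotient of powers; product of powers]

a^(-45)b^72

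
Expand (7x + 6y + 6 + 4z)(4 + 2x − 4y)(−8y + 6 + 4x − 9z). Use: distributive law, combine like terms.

(7x + 6y + 6 + 4z)(4 + 2x − 4y)(−8y + 6 + 4x − 9z)
= (28x + 14x^2 − 28xy + 24y + 12xy − 24y^2 + 24 + 12x − 24y + 16z + 8xz − 16yz)(−8y + 6 + 4x − 9z)    [distributive law]
= (40x + 14x^2 − 16xy − 24y^2 + 24 + 16z + 8xz − 16yz)(−8y + 6 + 4x − 9z)    [combine like terms]
= −320xy + 240x + 160x^2 − 360xz − 112x^2y + 84x^2 + 56x^3 − 126x^2z + 128xy^2 − 96xy − 64x^2y + 144xyz + 192y^3 − 144y^2 − 96xy^2 + 216y^2z − 192y + 144 + 96x − 216z − 128yz + 96z + 64xz − 144z^2 − 64xyz + 48xz + 32x^2z − 72xz^2 + 128y^2z − 96yz − 64xyz + 144yz^2    [distributive law]
= −416xy + 336x + 244x^2 − 248xz − 176x^2y + 56x^3 − 94x^2z + 32xy^2 + 16xyz + 192y^3 − 144y^2 + 344y^2z − 192y + 144 − 120z − 224yz − 144z^2 − 72xz^2 + 144yz^2    [combine like terms]

−416xy + 336x + 244x^2 − 248xz − 176x^2y + 56x^3 − 94x^2z + 32xy^2 + 16xyz + 192y^3 − 144y^2 + 344y^2z − 192y + 144 − 120z − 224yz − 144z^2 − 72xz^2 + 144yz^2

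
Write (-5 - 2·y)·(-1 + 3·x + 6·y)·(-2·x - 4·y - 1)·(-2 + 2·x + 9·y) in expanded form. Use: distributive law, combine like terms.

-20·x - 50·x^2 - 183·x·y - 61·y - 176·y^2 + 10 + 60·x^3 + 490·x^2·y + 1250·x·y^2 + 1020·y^3 + 24·x^3·y + 204·x^2·y^2 + 528·x·y^3 + 432·y^4

(-5 - 2·y)·(-1 + 3·x + 6·y)·(-2·x - 4·y - 1)·(-2 + 2·x + 9·y)
= (5 - 15·x - 30·y + 2·y - 6·x·y - 12·y^2)·(-2·x - 4·y - 1)·(-2 + 2·x + 9·y)    [distributive law]
= (5 - 15·x - 28·y - 6·x·y - 12·y^2)·(-2·x - 4·y - 1)·(-2 + 2·x + 9·y)    [combine like terms]
= (-10·x - 20·y - 5 + 30·x^2 + 60·x·y + 15·x + 56·x·y + 112·y^2 + 28·y + 12·x^2·y + 24·x·y^2 + 6·x·y + 24·x·y^2 + 48·y^3 + 12·y^2)·(-2 + 2·x + 9·y)    [distributive law]
= (5·x + 8·y - 5 + 30·x^2 + 122·x·y + 124·y^2 + 12·x^2·y + 48·x·y^2 + 48·y^3)·(-2 + 2·x + 9·y)    [combine like terms]
= -10·x + 10·x^2 + 45·x·y - 16·y + 16·x·y + 72·y^2 + 10 - 10·x - 45·y - 60·x^2 + 60·x^3 + 270·x^2·y - 244·x·y + 244·x^2·y + 1098·x·y^2 - 248·y^2 + 248·x·y^2 + 1116·y^3 - 24·x^2·y + 24·x^3·y + 108·x^2·y^2 - 96·x·y^2 + 96·x^2·y^2 + 432·x·y^3 - 96·y^3 + 96·x·y^3 + 432·y^4    [distributive law]
= -20·x - 50·x^2 - 183·x·y - 61·y - 176·y^2 + 10 + 60·x^3 + 490·x^2·y + 1250·x·y^2 + 1020·y^3 + 24·x^3·y + 204·x^2·y^2 + 528·x·y^3 + 432·y^4    [combine like terms]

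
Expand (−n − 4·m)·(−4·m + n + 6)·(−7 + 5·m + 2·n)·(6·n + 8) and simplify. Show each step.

(−n − 4·m)·(−4·m + n + 6)·(−7 + 5·m + 2·n)·(6·n + 8)
= (4·m·n − n² − 6·n + 16·m² − 4·m·n − 24·m)·(−7 + 5·m + 2·n)·(6·n + 8)    [distributive law]
= (−n² − 6·n + 16·m² − 24·m)·(−7 + 5·m + 2·n)·(6·n + 8)    [combine like terms]
= (7·n² − 5·m·n² − 2·n³ + 42·n − 30·m·n − 12·n² − 112·m² + 80·m³ + 32·m²·n + 168·m − 120·m² − 48·m·n)·(6·n + 8)    [distributive law]
= (−5·n² − 5·m·n² − 2·n³ + 42·n − 78·m·n − 232·m² + 80·m³ + 32·m²·n + 168·m)·(6·n + 8)    [combine like terms]
= −30·n³ − 40·n² − 30·m·n³ − 40·m·n² − 12·n⁴ − 16·n³ + 252·n² + 336·n − 468·m·n² − 624·m·n − 1392·m²·n − 1856·m² + 480·m³·n + 640·m³ + 192·m²·n² + 256·m²·n + 1008·m·n + 1344·m    [distributive law]
= −46·n³ + 212·n² − 30·m·n³ − 508·m·n² − 12·n⁴ + 336·n + 384·m·n − 1136·m²·n − 1856·m² + 480·m³·n + 640·m³ + 192·m²·n² + 1344·m    [combine like terms]

−46·n³ + 212·n² − 30·m·n³ − 508·m·n² − 12·n⁴ + 336·n + 384·m·n − 1136·m²·n − 1856·m² + 480·m³·n + 640·m³ + 192·m²·n² + 1344·m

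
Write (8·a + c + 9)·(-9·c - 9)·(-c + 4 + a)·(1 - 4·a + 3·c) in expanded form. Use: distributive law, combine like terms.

(8·a + c + 9)·(-9·c - 9)·(-c + 4 + a)·(1 - 4·a + 3·c)
= (-72·a·c - 72·a - 9·c^2 - 9·c - 81·c - 81)·(-c + 4 + a)·(1 - 4·a + 3·c)    [distributive law]
= (-72·a·c - 72·a - 9·c^2 - 90·c - 81)·(-c + 4 + a)·(1 - 4·a + 3·c)    [combine like terms]
= (72·a·c^2 - 288·a·c - 72·a^2·c + 72·a·c - 288·a - 72·a^2 + 9·c^3 - 36·c^2 - 9·a·c^2 + 90·c^2 - 360·c - 90·a·c + 81·c - 324 - 81·a)·(1 - 4·a + 3·c)    [distributive law]
= (63·a·c^2 - 306·a·c - 72·a^2·c - 369·a - 72·a^2 + 9·c^3 + 54·c^2 - 279·c - 324)·(1 - 4·a + 3·c)    [combine like terms]
= 63·a·c^2 - 252·a^2·c^2 + 189·a·c^3 - 306·a·c + 1224·a^2·c - 918·a·c^2 - 72·a^2·c + 288·a^3·c - 216·a^2·c^2 - 369·a + 1476·a^2 - 1107·a·c - 72·a^2 + 288·a^3 - 216·a^2·c + 9·c^3 - 36·a·c^3 + 27·c^4 + 54·c^2 - 216·a·c^2 + 162·c^3 - 279·c + 1116·a·c - 837·c^2 - 324 + 1296·a - 972·c    [distributive law]
= -1071·a·c^2 - 468·a^2·c^2 + 153·a·c^3 - 297·a·c + 936·a^2·c + 288·a^3·c + 927·a + 1404·a^2 + 288·a^3 + 171·c^3 + 27·c^4 - 783·c^2 - 1251·c - 324    [combine like terms]

-1071·a·c^2 - 468·a^2·c^2 + 153·a·c^3 - 297·a·c + 936·a^2·c + 288·a^3·c + 927·a + 1404·a^2 + 288·a^3 + 171·c^3 + 27·c^4 - 783·c^2 - 1251·c - 324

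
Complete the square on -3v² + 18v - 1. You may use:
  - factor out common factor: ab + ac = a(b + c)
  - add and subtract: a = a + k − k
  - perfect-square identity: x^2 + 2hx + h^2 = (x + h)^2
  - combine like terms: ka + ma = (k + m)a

-3(v - 3)² + 26

-3v² + 18v - 1
= -3(v² - 6v) - 1    [factor out -3 from the v-terms]
= -3(v² - 6v + 9 - 9) - 1    [add and subtract 9 inside the bracket]
= -3(v - 3)² + 27 - 1    [perfect-square identity]
= -3(v - 3)² + 26    [combine constants]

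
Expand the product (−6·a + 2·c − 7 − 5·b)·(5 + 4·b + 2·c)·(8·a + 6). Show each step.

−240·a^2 − 460·a − 192·a^2·b − 568·a·b − 96·a^2·c − 104·a·c − 24·c − 16·a·b·c − 12·b·c + 32·a·c^2 + 24·c^2 − 210 − 318·b − 160·a·b^2 − 120·b^2

(−6·a + 2·c − 7 − 5·b)·(5 + 4·b + 2·c)·(8·a + 6)
= (−30·a − 24·a·b − 12·a·c + 10·c + 8·b·c + 4·c^2 − 35 − 28·b − 14·c − 25·b − 20·b^2 − 10·b·c)·(8·a + 6)    [distributive law]
= (−30·a − 24·a·b − 12·a·c − 4·c − 2·b·c + 4·c^2 − 35 − 53·b − 20·b^2)·(8·a + 6)    [combine like terms]
= −240·a^2 − 180·a − 192·a^2·b − 144·a·b − 96·a^2·c − 72·a·c − 32·a·c − 24·c − 16·a·b·c − 12·b·c + 32·a·c^2 + 24·c^2 − 280·a − 210 − 424·a·b − 318·b − 160·a·b^2 − 120·b^2    [distributive law]
= −240·a^2 − 460·a − 192·a^2·b − 568·a·b − 96·a^2·c − 104·a·c − 24·c − 16·a·b·c − 12·b·c + 32·a·c^2 + 24·c^2 − 210 − 318·b − 160·a·b^2 − 120·b^2    [combine like terms]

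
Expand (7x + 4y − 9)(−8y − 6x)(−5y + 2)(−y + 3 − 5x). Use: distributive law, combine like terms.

(7x + 4y − 9)(−8y − 6x)(−5y + 2)(−y + 3 − 5x)
= (−56xy − 42x^2 − 32y^2 − 24xy + 72y + 54x)(−5y + 2)(−y + 3 − 5x)    [distributive law]
= (−80xy − 42x^2 − 32y^2 + 72y + 54x)(−5y + 2)(−y + 3 − 5x)    [combine like terms]
= (400xy^2 − 160xy + 210x^2y − 84x^2 + 160y^3 − 64y^2 − 360y^2 + 144y − 270xy + 108x)(−y + 3 − 5x)    [distributive law]
= (400xy^2 − 430xy + 210x^2y − 84x^2 + 160y^3 − 424y^2 + 144y + 108x)(−y + 3 − 5x)    [combine like terms]
= −400xy^3 + 1200xy^2 − 2000x^2y^2 + 430xy^2 − 1290xy + 2150x^2y − 210x^2y^2 + 630x^2y − 1050x^3y + 84x^2y − 252x^2 + 420x^3 − 160y^4 + 480y^3 − 800xy^3 + 424y^3 − 1272y^2 + 2120xy^2 − 144y^2 + 432y − 720xy − 108xy + 324x − 540x^2    [distributive law]
= −1200xy^3 + 3750xy^2 − 2210x^2y^2 − 2118xy + 2864x^2y − 1050x^3y − 792x^2 + 420x^3 − 160y^4 + 904y^3 − 1416y^2 + 432y + 324x    [combine like terms]

−1200xy^3 + 3750xy^2 − 2210x^2y^2 − 2118xy + 2864x^2y − 1050x^3y − 792x^2 + 420x^3 − 160y^4 + 904y^3 − 1416y^2 + 432y + 324x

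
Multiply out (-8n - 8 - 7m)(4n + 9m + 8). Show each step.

(-8n - 8 - 7m)(4n + 9m + 8)
= -32n^2 - 72mn - 64n - 32n - 72m - 64 - 28mn - 63m^2 - 56m    [distributive law]
= -32n^2 - 100mn - 96n - 128m - 64 - 63m^2    [combine like terms]

-32n^2 - 100mn - 96n - 128m - 64 - 63m^2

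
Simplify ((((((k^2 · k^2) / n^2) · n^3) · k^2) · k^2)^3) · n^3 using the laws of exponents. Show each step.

((((((k^2 · k^2) / n^2) · n^3) · k^2) · k^2)^3) · n^3
= ((((((k^2 · k^2) / n^2) · n^3) · k^2)^3) · ((k^2)^3)) · n^3    [power of a product]
= ((((((k^2 · k^2) / n^2) · n^3)^3) · ((k^2)^3)) · ((k^2)^3)) · n^3    [power of a product]
= ((((((k^2 · k^2) / n^2)^3) · ((n^3)^3)) · ((k^2)^3)) · ((k^2)^3)) · n^3    [power of a product]
= ((((((k^2 · k^2)^3) / ((n^2)^3)) · ((n^3)^3)) · ((k^2)^3)) · ((k^2)^3)) · n^3    [power of a quotient]
= (((((((k^2)^3) · ((k^2)^3)) / ((n^2)^3)) · ((n^3)^3)) · ((k^2)^3)) · ((k^2)^3)) · n^3    [power of a product]
= (((((k^6 · ((k^2)^3)) / ((n^2)^3)) · ((n^3)^3)) · ((k^2)^3)) · ((k^2)^3)) · n^3    [power of a power]
= (((((k^6 · k^6) / ((n^2)^3)) · ((n^3)^3)) · ((k^2)^3)) · ((k^2)^3)) · n^3    [power of a power]
= ((((k^12 / ((n^2)^3)) · ((n^3)^3)) · ((k^2)^3)) · ((k^2)^3)) · n^3    [product of powers]
= ((((k^12 / n^6) · ((n^3)^3)) · ((k^2)^3)) · ((k^2)^3)) · n^3    [power of a power]
= ((((k^12 / n^6) · n^9) · ((k^2)^3)) · ((k^2)^3)) · n^3    [power of a power]
= ((((k^12 / n^6) · n^9) · k^6) · ((k^2)^3)) · n^3    [power of a power]
= ((((k^12 / n^6) · n^9) · k^6) · k^6) · n^3    [power of a power]
= k^24n^6    [quotient of powers; product of powers]

k^24n^6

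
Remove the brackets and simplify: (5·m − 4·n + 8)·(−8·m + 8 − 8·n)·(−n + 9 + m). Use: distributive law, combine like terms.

(5·m − 4·n + 8)·(−8·m + 8 − 8·n)·(−n + 9 + m)
= (−40·m² + 40·m − 40·m·n + 32·m·n − 32·n + 32·n² − 64·m + 64 − 64·n)·(−n + 9 + m)    [distributive law]
= (−40·m² − 24·m − 8·m·n − 96·n + 32·n² + 64)·(−n + 9 + m)    [combine like terms]
= 40·m²·n − 360·m² − 40·m³ + 24·m·n − 216·m − 24·m² + 8·m·n² − 72·m·n − 8·m²·n + 96·n² − 864·n − 96·m·n − 32·n³ + 288·n² + 32·m·n² − 64·n + 576 + 64·m    [distributive law]
= 32·m²·n − 384·m² − 40·m³ − 144·m·n − 152·m + 40·m·n² + 384·n² − 928·n − 32·n³ + 576    [combine like terms]

32·m²·n − 384·m² − 40·m³ − 144·m·n − 152·m + 40·m·n² + 384·n² − 928·n − 32·n³ + 576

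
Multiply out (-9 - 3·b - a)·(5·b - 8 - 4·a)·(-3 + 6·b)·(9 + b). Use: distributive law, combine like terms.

(-9 - 3·b - a)·(5·b - 8 - 4·a)·(-3 + 6·b)·(9 + b)
= (-45·b + 72 + 36·a - 15·b^2 + 24·b + 12·a·b - 5·a·b + 8·a + 4·a^2)·(-3 + 6·b)·(9 + b)    [distributive law]
= (-21·b + 72 + 44·a - 15·b^2 + 7·a·b + 4·a^2)·(-3 + 6·b)·(9 + b)    [combine like terms]
= (63·b - 126·b^2 - 216 + 432·b - 132·a + 264·a·b + 45·b^2 - 90·b^3 - 21·a·b + 42·a·b^2 - 12·a^2 + 24·a^2·b)·(9 + b)    [distributive law]
= (495·b - 81·b^2 - 216 - 132·a + 243·a·b - 90·b^3 + 42·a·b^2 - 12·a^2 + 24·a^2·b)·(9 + b)    [combine like terms]
= 4455·b + 495·b^2 - 729·b^2 - 81·b^3 - 1944 - 216·b - 1188·a - 132·a·b + 2187·a·b + 243·a·b^2 - 810·b^3 - 90·b^4 + 378·a·b^2 + 42·a·b^3 - 108·a^2 - 12·a^2·b + 216·a^2·b + 24·a^2·b^2    [distributive law]
= 4239·b - 234·b^2 - 891·b^3 - 1944 - 1188·a + 2055·a·b + 621·a·b^2 - 90·b^4 + 42·a·b^3 - 108·a^2 + 204·a^2·b + 24·a^2·b^2    [combine like terms]

4239·b - 234·b^2 - 891·b^3 - 1944 - 1188·a + 2055·a·b + 621·a·b^2 - 90·b^4 + 42·a·b^3 - 108·a^2 + 204·a^2·b + 24·a^2·b^2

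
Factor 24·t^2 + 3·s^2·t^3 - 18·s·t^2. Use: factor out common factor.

3·t^2(8 + s^2·t - 6·s)

24·t^2 + 3·s^2·t^3 - 18·s·t^2
= 3(8·t^2 + s^2·t^3 - 6·s·t^2)    [factor out 3]
= 3·t^2(8 + s^2·t - 6·s)    [factor out t^2]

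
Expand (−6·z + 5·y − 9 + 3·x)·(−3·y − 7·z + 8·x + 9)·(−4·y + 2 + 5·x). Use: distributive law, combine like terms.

(−6·z + 5·y − 9 + 3·x)·(−3·y − 7·z + 8·x + 9)·(−4·y + 2 + 5·x)
= (18·y·z + 42·z^2 − 48·x·z − 54·z − 15·y^2 − 35·y·z + 40·x·y + 45·y + 27·y + 63·z − 72·x − 81 − 9·x·y − 21·x·z + 24·x^2 + 27·x)·(−4·y + 2 + 5·x)    [distributive law]
= (−17·y·z + 42·z^2 − 69·x·z + 9·z − 15·y^2 + 31·x·y + 72·y − 45·x − 81 + 24·x^2)·(−4·y + 2 + 5·x)    [combine like terms]
= 68·y^2·z − 34·y·z − 85·x·y·z − 168·y·z^2 + 84·z^2 + 210·x·z^2 + 276·x·y·z − 138·x·z − 345·x^2·z − 36·y·z + 18·z + 45·x·z + 60·y^3 − 30·y^2 − 75·x·y^2 − 124·x·y^2 + 62·x·y + 155·x^2·y − 288·y^2 + 144·y + 360·x·y + 180·x·y − 90·x − 225·x^2 + 324·y − 162 − 405·x − 96·x^2·y + 48·x^2 + 120·x^3    [distributive law]
= 68·y^2·z − 70·y·z + 191·x·y·z − 168·y·z^2 + 84·z^2 + 210·x·z^2 − 93·x·z − 345·x^2·z + 18·z + 60·y^3 − 318·y^2 − 199·x·y^2 + 602·x·y + 59·x^2·y + 468·y − 495·x − 177·x^2 − 162 + 120·x^3    [combine like terms]

68·y^2·z − 70·y·z + 191·x·y·z − 168·y·z^2 + 84·z^2 + 210·x·z^2 − 93·x·z − 345·x^2·z + 18·z + 60·y^3 − 318·y^2 − 199·x·y^2 + 602·x·y + 59·x^2·y + 468·y − 495·x − 177·x^2 − 162 + 120·x^3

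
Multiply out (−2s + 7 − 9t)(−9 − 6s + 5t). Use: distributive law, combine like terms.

(−2s + 7 − 9t)(−9 − 6s + 5t)
= 18s + 12s² − 10st − 63 − 42s + 35t + 81t + 54st − 45t²    [distributive law]
= −24s + 12s² + 44st − 63 + 116t − 45t²    [combine like terms]

−24s + 12s² + 44st − 63 + 116t − 45t²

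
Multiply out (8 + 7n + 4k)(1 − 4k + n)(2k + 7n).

(8 + 7n + 4k)(1 − 4k + n)(2k + 7n)
= (8 − 32k + 8n + 7n − 28kn + 7n^2 + 4k − 16k^2 + 4kn)(2k + 7n)    [distributive law]
= (8 − 28k + 15n − 24kn + 7n^2 − 16k^2)(2k + 7n)    [combine like terms]
= 16k + 56n − 56k^2 − 196kn + 30kn + 105n^2 − 48k^2n − 168kn^2 + 14kn^2 + 49n^3 − 32k^3 − 112k^2n    [distributive law]
= 16k + 56n − 56k^2 − 166kn + 105n^2 − 160k^2n − 154kn^2 + 49n^3 − 32k^3    [combine like terms]

16k + 56n − 56k^2 − 166kn + 105n^2 − 160k^2n − 154kn^2 + 49n^3 − 32k^3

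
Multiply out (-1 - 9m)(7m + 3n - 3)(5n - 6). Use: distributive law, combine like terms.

(-1 - 9m)(7m + 3n - 3)(5n - 6)
= (-7m - 3n + 3 - 63m² - 27mn + 27m)(5n - 6)    [distributive law]
= (20m - 3n + 3 - 63m² - 27mn)(5n - 6)    [combine like terms]
= 100mn - 120m - 15n² + 18n + 15n - 18 - 315m²n + 378m² - 135mn² + 162mn    [distributive law]
= 262mn - 120m - 15n² + 33n - 18 - 315m²n + 378m² - 135mn²    [combine like terms]

262mn - 120m - 15n² + 33n - 18 - 315m²n + 378m² - 135mn²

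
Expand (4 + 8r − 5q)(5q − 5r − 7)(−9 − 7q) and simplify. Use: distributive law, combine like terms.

−299q − 160q^2 + 684r − 53qr + 252 − 455q^2r + 360r^2 + 280qr^2 + 175q^3

(4 + 8r − 5q)(5q − 5r − 7)(−9 − 7q)
= (20q − 20r − 28 + 40qr − 40r^2 − 56r − 25q^2 + 25qr + 35q)(−9 − 7q)    [distributive law]
= (55q − 76r − 28 + 65qr − 40r^2 − 25q^2)(−9 − 7q)    [combine like terms]
= −495q − 385q^2 + 684r + 532qr + 252 + 196q − 585qr − 455q^2r + 360r^2 + 280qr^2 + 225q^2 + 175q^3    [distributive law]
= −299q − 160q^2 + 684r − 53qr + 252 − 455q^2r + 360r^2 + 280qr^2 + 175q^3    [combine like terms]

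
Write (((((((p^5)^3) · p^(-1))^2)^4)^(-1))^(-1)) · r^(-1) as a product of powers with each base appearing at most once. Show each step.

(((((((p^5)^3) · p^(-1))^2)^4)^(-1))^(-1)) · r^(-1)
= ((((((p^5)^3) · p^(-1))^2)^4)^1) · r^(-1)    [power of a power]
= (((((p^5)^3) · p^(-1))^2)^4) · r^(-1)    [power of a power]
= ((((p^5)^3) · p^(-1))^8) · r^(-1)    [power of a power]
= ((((p^5)^3)^8) · ((p^(-1))^8)) · r^(-1)    [power of a product]
= (((p^5)^24) · ((p^(-1))^8)) · r^(-1)    [power of a power]
= (p^120 · ((p^(-1))^8)) · r^(-1)    [power of a power]
= (p^120 · p^(-8)) · r^(-1)    [power of a power]
= p^112 · r^(-1)    [product of powers]
= p^112·r^(-1)    [rearrange]

p^112·r^(-1)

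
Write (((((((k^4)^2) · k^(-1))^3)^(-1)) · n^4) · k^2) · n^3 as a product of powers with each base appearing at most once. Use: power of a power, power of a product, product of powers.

(((((((k^4)^2) · k^(-1))^3)^(-1)) · n^4) · k^2) · n^3
= ((((((k^4)^2) · k^(-1))^(-3)) · n^4) · k^2) · n^3    [power of a power]
= ((((((k^4)^2)^(-3)) · ((k^(-1))^(-3))) · n^4) · k^2) · n^3    [power of a product]
= (((((k^4)^(-6)) · ((k^(-1))^(-3))) · n^4) · k^2) · n^3    [power of a power]
= (((k^(-24) · ((k^(-1))^(-3))) · n^4) · k^2) · n^3    [power of a power]
= (((k^(-24) · k^3) · n^4) · k^2) · n^3    [power of a power]
= ((k^(-21) · n^4) · k^2) · n^3    [product of powers]
= k^(-19)n^7    [product of powers]

k^(-19)n^7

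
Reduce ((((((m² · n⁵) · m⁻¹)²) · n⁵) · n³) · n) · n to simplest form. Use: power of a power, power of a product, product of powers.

m²n²⁰

((((((m² · n⁵) · m⁻¹)²) · n⁵) · n³) · n) · n
= ((((((m² · n⁵)²) · ((m⁻¹)²)) · n⁵) · n³) · n) · n    [power of a product]
= (((((((m²)²) · ((n⁵)²)) · ((m⁻¹)²)) · n⁵) · n³) · n) · n    [power of a product]
= (((((m⁴ · ((n⁵)²)) · ((m⁻¹)²)) · n⁵) · n³) · n) · n    [power of a power]
= (((((m⁴ · n¹⁰) · ((m⁻¹)²)) · n⁵) · n³) · n) · n    [power of a power]
= (((((m⁴ · n¹⁰) · m⁻²) · n⁵) · n³) · n) · n    [power of a power]
= m²n²⁰    [product of powers]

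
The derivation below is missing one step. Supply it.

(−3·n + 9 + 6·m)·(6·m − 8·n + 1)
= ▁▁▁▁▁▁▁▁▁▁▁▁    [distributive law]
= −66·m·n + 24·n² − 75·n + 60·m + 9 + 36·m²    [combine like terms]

After distributive law, the bracketed line is:

−18·m·n + 24·n² − 3·n + 54·m − 72·n + 9 + 36·m² − 48·m·n + 6·m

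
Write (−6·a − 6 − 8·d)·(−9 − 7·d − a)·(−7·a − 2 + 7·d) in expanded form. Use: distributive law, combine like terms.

−432·a^2 − 498·a − 478·a·d − 308·a^2·d − 42·a·d^2 − 42·a^3 − 108 + 150·d + 686·d^2 + 392·d^3

(−6·a − 6 − 8·d)·(−9 − 7·d − a)·(−7·a − 2 + 7·d)
= (54·a + 42·a·d + 6·a^2 + 54 + 42·d + 6·a + 72·d + 56·d^2 + 8·a·d)·(−7·a − 2 + 7·d)    [distributive law]
= (60·a + 50·a·d + 6·a^2 + 54 + 114·d + 56·d^2)·(−7·a − 2 + 7·d)    [combine like terms]
= −420·a^2 − 120·a + 420·a·d − 350·a^2·d − 100·a·d + 350·a·d^2 − 42·a^3 − 12·a^2 + 42·a^2·d − 378·a − 108 + 378·d − 798·a·d − 228·d + 798·d^2 − 392·a·d^2 − 112·d^2 + 392·d^3    [distributive law]
= −432·a^2 − 498·a − 478·a·d − 308·a^2·d − 42·a·d^2 − 42·a^3 − 108 + 150·d + 686·d^2 + 392·d^3    [combine like terms]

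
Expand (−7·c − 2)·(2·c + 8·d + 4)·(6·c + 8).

−84·c³ − 304·c² − 336·c²·d − 544·c·d − 304·c − 128·d − 64

(−7·c − 2)·(2·c + 8·d + 4)·(6·c + 8)
= (−14·c² − 56·c·d − 28·c − 4·c − 16·d − 8)·(6·c + 8)    [distributive law]
= (−14·c² − 56·c·d − 32·c − 16·d − 8)·(6·c + 8)    [combine like terms]
= −84·c³ − 112·c² − 336·c²·d − 448·c·d − 192·c² − 256·c − 96·c·d − 128·d − 48·c − 64    [distributive law]
= −84·c³ − 304·c² − 336·c²·d − 544·c·d − 304·c − 128·d − 64    [combine like terms]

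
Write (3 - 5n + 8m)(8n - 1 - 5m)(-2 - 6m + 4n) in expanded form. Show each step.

(3 - 5n + 8m)(8n - 1 - 5m)(-2 - 6m + 4n)
= (24n - 3 - 15m - 40n² + 5n + 25mn + 64mn - 8m - 40m²)(-2 - 6m + 4n)    [distributive law]
= (29n - 3 - 23m - 40n² + 89mn - 40m²)(-2 - 6m + 4n)    [combine like terms]
= -58n - 174mn + 116n² + 6 + 18m - 12n + 46m + 138m² - 92mn + 80n² + 240mn² - 160n³ - 178mn - 534m²n + 356mn² + 80m² + 240m³ - 160m²n    [distributive law]
= -70n - 444mn + 196n² + 6 + 64m + 218m² + 596mn² - 160n³ - 694m²n + 240m³    [combine like terms]

-70n - 444mn + 196n² + 6 + 64m + 218m² + 596mn² - 160n³ - 694m²n + 240m³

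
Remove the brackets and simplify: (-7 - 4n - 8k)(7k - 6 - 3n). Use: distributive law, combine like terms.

(-7 - 4n - 8k)(7k - 6 - 3n)
= -49k + 42 + 21n - 28kn + 24n + 12n^2 - 56k^2 + 48k + 24kn    [distributive law]
= -k + 42 + 45n - 4kn + 12n^2 - 56k^2    [combine like terms]

-k + 42 + 45n - 4kn + 12n^2 - 56k^2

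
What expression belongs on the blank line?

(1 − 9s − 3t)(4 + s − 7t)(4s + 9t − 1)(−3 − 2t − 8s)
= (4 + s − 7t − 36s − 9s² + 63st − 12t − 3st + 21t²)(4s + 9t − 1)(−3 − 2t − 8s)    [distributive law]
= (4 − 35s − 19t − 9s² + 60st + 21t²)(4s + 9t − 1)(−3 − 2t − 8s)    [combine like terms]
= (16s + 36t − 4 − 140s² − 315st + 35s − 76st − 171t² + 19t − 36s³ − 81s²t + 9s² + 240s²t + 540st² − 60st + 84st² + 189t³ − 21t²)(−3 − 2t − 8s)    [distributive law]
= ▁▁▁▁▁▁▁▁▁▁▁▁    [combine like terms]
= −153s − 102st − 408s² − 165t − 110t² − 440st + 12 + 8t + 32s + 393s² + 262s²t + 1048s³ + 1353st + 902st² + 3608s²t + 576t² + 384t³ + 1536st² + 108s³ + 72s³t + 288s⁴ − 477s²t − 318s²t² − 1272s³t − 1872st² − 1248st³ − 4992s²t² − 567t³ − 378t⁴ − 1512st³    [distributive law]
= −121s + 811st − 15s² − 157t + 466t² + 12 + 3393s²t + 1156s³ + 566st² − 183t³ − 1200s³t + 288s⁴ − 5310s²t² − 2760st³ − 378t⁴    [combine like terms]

Applying combine like terms to the line above:

(51s + 55t − 4 − 131s² − 451st − 192t² − 36s³ + 159s²t + 624st² + 189t³)(−3 − 2t − 8s)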